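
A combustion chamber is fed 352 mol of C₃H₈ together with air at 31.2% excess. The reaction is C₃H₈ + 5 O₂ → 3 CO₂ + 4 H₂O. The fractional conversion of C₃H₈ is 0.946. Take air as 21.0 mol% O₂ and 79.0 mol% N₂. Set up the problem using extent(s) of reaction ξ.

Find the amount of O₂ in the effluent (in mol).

Stoichiometric O₂ = 5 × 352 = 1760 mol; O₂ fed = 1760 × 1.312 = 2309 mol.
N₂ fed = 2309 × 79/21 = 8687 mol.
Fuel reacted = 0.946 × 352 → ξ = 333 mol.
Outlet (n = n₀ + ν ξ):
  C₃H₈: 352 − 1(333) = 19.01
  O₂: 2309 − 5(333) = 644.2
  N₂: 8687 (inert)
  CO₂: 0 + 3(333) = 999
  H₂O: 0 + 4(333) = 1332

644 mol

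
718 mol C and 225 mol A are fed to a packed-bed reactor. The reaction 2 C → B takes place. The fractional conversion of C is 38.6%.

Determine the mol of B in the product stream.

C reacted = 0.386 × 718 = 277.1 mol; ν_C = −2, so ξ = 277.1/2 = 138.6 mol.
Outlet amounts (n = n₀ + ν ξ):
  C: 718 − 2(138.6) = 440.9
  B: 0 + 1(138.6) = 138.6
  A: 225 (inert)

139 mol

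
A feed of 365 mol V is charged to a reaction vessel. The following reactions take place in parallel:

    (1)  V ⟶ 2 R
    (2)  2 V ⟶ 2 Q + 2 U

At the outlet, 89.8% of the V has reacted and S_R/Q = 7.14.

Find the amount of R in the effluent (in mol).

512 mol

Conversion of V: V consumed = 0.898 × 365 = 327.8 mol = 1ξ₁ + 2ξ₂.
Selectivity: 2ξ₁ / (2ξ₂) = 7.14 → ξ₁ = 7.14 ξ₂.
Substitute: (1·7.14 + 2) ξ₂ = 327.8 → ξ₂ = 35.86 mol, ξ₁ = 256 mol.
Outlet amounts (n = n₀ + Σ ν·ξ):
  V: 365 − 1(256) − 2(35.86) = 37.23
  R: 0 + 2(256) = 512.1
  Q: 0 + 2(35.86) = 71.72
  U: 0 + 2(35.86) = 71.72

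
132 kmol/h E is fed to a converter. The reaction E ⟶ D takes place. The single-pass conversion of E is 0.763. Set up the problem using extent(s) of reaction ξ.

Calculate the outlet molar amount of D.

101 kmol/h

E reacted = 0.763 × 132 = 100.7 kmol/h; ν_E = −1, so ξ = 100.7/1 = 100.7 kmol/h.
Outlet amounts (n = n₀ + ν ξ):
  E: 132 − 1(100.7) = 31.28
  D: 0 + 1(100.7) = 100.7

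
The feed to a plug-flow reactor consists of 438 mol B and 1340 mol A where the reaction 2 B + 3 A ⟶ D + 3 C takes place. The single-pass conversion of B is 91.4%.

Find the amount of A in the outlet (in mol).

740 mol

B reacted = 0.914 × 438 = 400.3 mol; ν_B = −2, so ξ = 400.3/2 = 200.2 mol.
Outlet amounts (n = n₀ + ν ξ):
  B: 438 − 2(200.2) = 37.67
  A: 1340 − 3(200.2) = 739.5
  D: 0 + 1(200.2) = 200.2
  C: 0 + 3(200.2) = 600.5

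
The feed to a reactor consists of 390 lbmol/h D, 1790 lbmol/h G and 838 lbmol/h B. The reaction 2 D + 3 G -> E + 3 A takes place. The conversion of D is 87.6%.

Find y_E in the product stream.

D reacted = 0.876 × 390 = 341.6 lbmol/h; ν_D = −2, so ξ = 341.6/2 = 170.8 lbmol/h.
Outlet amounts (n = n₀ + ν ξ):
  D: 390 − 2(170.8) = 48.36
  G: 1790 − 3(170.8) = 1278
  E: 0 + 1(170.8) = 170.8
  A: 0 + 3(170.8) = 512.5
  B: 838 (inert)
Total out = 2847 lbmol/h; y_E = 170.8 / 2847 = 0.06.

0.06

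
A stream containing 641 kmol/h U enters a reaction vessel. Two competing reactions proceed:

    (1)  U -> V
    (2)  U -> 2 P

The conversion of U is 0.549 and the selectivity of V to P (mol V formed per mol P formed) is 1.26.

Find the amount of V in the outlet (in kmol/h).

252 kmol/h

Conversion of U: U consumed = 0.549 × 641 = 351.9 kmol/h = 1ξ₁ + 1ξ₂.
Selectivity: 1ξ₁ / (2ξ₂) = 1.26 → ξ₁ = 2.52 ξ₂.
Substitute: (1·2.52 + 1) ξ₂ = 351.9 → ξ₂ = 99.97 kmol/h, ξ₁ = 251.9 kmol/h.
Outlet amounts (n = n₀ + Σ ν·ξ):
  U: 641 − 1(251.9) − 1(99.97) = 289.1
  V: 0 + 1(251.9) = 251.9
  P: 0 + 2(99.97) = 199.9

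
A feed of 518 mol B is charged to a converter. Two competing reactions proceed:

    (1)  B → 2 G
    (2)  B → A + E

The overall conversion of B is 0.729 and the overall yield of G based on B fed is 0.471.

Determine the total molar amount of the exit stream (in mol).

Yield of G: 2ξ₁ / 518 = 0.471 → ξ₁ = 122 mol.
Conversion of B: 1ξ₁ + 1ξ₂ = 0.729 × 518 = 377.6 → ξ₂ = 255.6 mol.
Outlet amounts (n = n₀ + Σ ν·ξ):
  B: 518 − 1(122) − 1(255.6) = 140.4
  G: 0 + 2(122) = 244
  A: 0 + 1(255.6) = 255.6
  E: 0 + 1(255.6) = 255.6
Total out = 140.4 + 244 + 255.6 + 255.6 = 895.6 mol.

896 mol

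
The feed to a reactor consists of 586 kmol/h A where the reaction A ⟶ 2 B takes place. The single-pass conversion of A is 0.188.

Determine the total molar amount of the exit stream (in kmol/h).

A reacted = 0.188 × 586 = 110.2 kmol/h; ν_A = −1, so ξ = 110.2/1 = 110.2 kmol/h.
Outlet amounts (n = n₀ + ν ξ):
  A: 586 − 1(110.2) = 475.8
  B: 0 + 2(110.2) = 220.3
Total out = 475.8 + 220.3 = 696.2 kmol/h.

696 kmol/h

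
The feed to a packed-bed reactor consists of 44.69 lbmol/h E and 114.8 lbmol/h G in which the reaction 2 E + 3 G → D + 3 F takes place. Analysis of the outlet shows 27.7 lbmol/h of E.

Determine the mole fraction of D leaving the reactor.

For E: n = n₀ − 2ξ → 27.7 = 44.69 − 2ξ, giving ξ = 8.495 lbmol/h.
Outlet amounts (n = n₀ + ν ξ):
  E: 44.69 − 2(8.495) = 27.7
  G: 114.8 − 3(8.495) = 89.31
  D: 0 + 1(8.495) = 8.495
  F: 0 + 3(8.495) = 25.48
Total out = 151 lbmol/h; y_D = 8.495 / 151 = 0.05626.

0.0563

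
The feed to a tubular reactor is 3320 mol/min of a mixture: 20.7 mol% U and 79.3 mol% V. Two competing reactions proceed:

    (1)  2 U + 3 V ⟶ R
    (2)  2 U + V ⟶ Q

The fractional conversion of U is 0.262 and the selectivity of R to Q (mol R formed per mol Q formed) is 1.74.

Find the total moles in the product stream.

3030 mol/min

Conversion of U: U consumed = 0.262 × 687.2 = 180.1 mol/min = 2ξ₁ + 2ξ₂.
Selectivity: 1ξ₁ / (1ξ₂) = 1.74 → ξ₁ = 1.74 ξ₂.
Substitute: (2·1.74 + 2) ξ₂ = 180.1 → ξ₂ = 32.86 mol/min, ξ₁ = 57.17 mol/min.
Outlet amounts (n = n₀ + Σ ν·ξ):
  U: 687.2 − 2(57.17) − 2(32.86) = 507.2
  V: 2633 − 3(57.17) − 1(32.86) = 2428
  R: 0 + 1(57.17) = 57.17
  Q: 0 + 1(32.86) = 32.86
Total out = 507.2 + 2428 + 57.17 + 32.86 = 3026 mol/min.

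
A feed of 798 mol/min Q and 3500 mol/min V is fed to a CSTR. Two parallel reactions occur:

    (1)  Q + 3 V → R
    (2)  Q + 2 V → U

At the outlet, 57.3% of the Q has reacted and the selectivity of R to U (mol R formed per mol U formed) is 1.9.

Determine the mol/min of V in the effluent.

2290 mol/min

Conversion of Q: Q consumed = 0.573 × 798 = 457.3 mol/min = 1ξ₁ + 1ξ₂.
Selectivity: 1ξ₁ / (1ξ₂) = 1.9 → ξ₁ = 1.9 ξ₂.
Substitute: (1·1.9 + 1) ξ₂ = 457.3 → ξ₂ = 157.7 mol/min, ξ₁ = 299.6 mol/min.
Outlet amounts (n = n₀ + Σ ν·ξ):
  Q: 798 − 1(299.6) − 1(157.7) = 340.7
  V: 3500 − 3(299.6) − 2(157.7) = 2286
  R: 0 + 1(299.6) = 299.6
  U: 0 + 1(157.7) = 157.7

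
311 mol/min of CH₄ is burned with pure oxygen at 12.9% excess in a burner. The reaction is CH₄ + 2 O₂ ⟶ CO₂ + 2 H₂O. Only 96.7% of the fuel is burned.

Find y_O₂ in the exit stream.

Stoichiometric O₂ = 2 × 311 = 622 mol/min; O₂ fed = 622 × 1.129 = 702.2 mol/min.
Fuel reacted = 0.967 × 311 → ξ = 300.7 mol/min.
Outlet (n = n₀ + ν ξ):
  CH₄: 311 − 1(300.7) = 10.26
  O₂: 702.2 − 2(300.7) = 100.8
  CO₂: 0 + 1(300.7) = 300.7
  H₂O: 0 + 2(300.7) = 601.5
Total out = 1013 mol/min; y_O₂ = 100.8 / 1013 = 0.09945.

0.0994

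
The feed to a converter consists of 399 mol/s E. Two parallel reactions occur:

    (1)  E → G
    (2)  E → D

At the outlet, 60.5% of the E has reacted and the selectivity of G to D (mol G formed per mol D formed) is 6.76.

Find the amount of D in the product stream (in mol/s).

Conversion of E: E consumed = 0.605 × 399 = 241.4 mol/s = 1ξ₁ + 1ξ₂.
Selectivity: 1ξ₁ / (1ξ₂) = 6.76 → ξ₁ = 6.76 ξ₂.
Substitute: (1·6.76 + 1) ξ₂ = 241.4 → ξ₂ = 31.11 mol/s, ξ₁ = 210.3 mol/s.
Outlet amounts (n = n₀ + Σ ν·ξ):
  E: 399 − 1(210.3) − 1(31.11) = 157.6
  G: 0 + 1(210.3) = 210.3
  D: 0 + 1(31.11) = 31.11

31.1 mol/s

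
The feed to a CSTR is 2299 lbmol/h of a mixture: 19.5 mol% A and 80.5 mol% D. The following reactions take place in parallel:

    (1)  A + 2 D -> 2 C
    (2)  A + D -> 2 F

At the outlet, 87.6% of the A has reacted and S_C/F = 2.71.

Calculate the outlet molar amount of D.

1170 lbmol/h

Conversion of A: A consumed = 0.876 × 448.3 = 392.7 lbmol/h = 1ξ₁ + 1ξ₂.
Selectivity: 2ξ₁ / (2ξ₂) = 2.71 → ξ₁ = 2.71 ξ₂.
Substitute: (1·2.71 + 1) ξ₂ = 392.7 → ξ₂ = 105.9 lbmol/h, ξ₁ = 286.9 lbmol/h.
Outlet amounts (n = n₀ + Σ ν·ξ):
  A: 448.3 − 1(286.9) − 1(105.9) = 55.59
  D: 1851 − 2(286.9) − 1(105.9) = 1171
  C: 0 + 2(286.9) = 573.7
  F: 0 + 2(105.9) = 211.7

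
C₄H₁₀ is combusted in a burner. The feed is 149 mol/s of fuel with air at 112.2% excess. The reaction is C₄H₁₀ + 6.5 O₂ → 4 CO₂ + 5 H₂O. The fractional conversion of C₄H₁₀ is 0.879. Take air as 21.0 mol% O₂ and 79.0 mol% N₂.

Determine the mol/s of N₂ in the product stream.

Stoichiometric O₂ = 6.5 × 149 = 968.5 mol/s; O₂ fed = 968.5 × 2.122 = 2055 mol/s.
N₂ fed = 2055 × 79/21 = 7731 mol/s.
Fuel reacted = 0.879 × 149 → ξ = 131 mol/s.
Outlet (n = n₀ + ν ξ):
  C₄H₁₀: 149 − 1(131) = 18.03
  O₂: 2055 − 6.5(131) = 1204
  N₂: 7731 (inert)
  CO₂: 0 + 4(131) = 523.9
  H₂O: 0 + 5(131) = 654.9

7730 mol/s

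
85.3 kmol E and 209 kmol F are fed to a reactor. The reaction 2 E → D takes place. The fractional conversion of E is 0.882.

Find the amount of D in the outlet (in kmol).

E reacted = 0.882 × 85.3 = 75.23 kmol; ν_E = −2, so ξ = 75.23/2 = 37.62 kmol.
Outlet amounts (n = n₀ + ν ξ):
  E: 85.3 − 2(37.62) = 10.07
  D: 0 + 1(37.62) = 37.62
  F: 209 (inert)

37.6 kmol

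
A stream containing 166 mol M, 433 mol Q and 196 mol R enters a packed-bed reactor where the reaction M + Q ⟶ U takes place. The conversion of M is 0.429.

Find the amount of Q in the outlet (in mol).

362 mol

M reacted = 0.429 × 166 = 71.21 mol; ν_M = −1, so ξ = 71.21/1 = 71.21 mol.
Outlet amounts (n = n₀ + ν ξ):
  M: 166 − 1(71.21) = 94.79
  Q: 433 − 1(71.21) = 361.8
  U: 0 + 1(71.21) = 71.21
  R: 196 (inert)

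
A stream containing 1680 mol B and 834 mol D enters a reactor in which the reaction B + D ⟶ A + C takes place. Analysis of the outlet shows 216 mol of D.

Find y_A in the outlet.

0.246

For D: n = n₀ − 1ξ → 216 = 834 − 1ξ, giving ξ = 618 mol.
Outlet amounts (n = n₀ + ν ξ):
  B: 1680 − 1(618) = 1062
  D: 834 − 1(618) = 216
  A: 0 + 1(618) = 618
  C: 0 + 1(618) = 618
Total out = 2514 mol; y_A = 618 / 2514 = 0.2458.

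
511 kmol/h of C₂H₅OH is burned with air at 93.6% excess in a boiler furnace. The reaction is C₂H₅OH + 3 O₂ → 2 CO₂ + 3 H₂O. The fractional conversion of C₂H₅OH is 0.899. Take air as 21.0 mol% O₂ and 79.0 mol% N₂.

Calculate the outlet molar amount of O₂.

1590 kmol/h

Stoichiometric O₂ = 3 × 511 = 1533 kmol/h; O₂ fed = 1533 × 1.936 = 2968 kmol/h.
N₂ fed = 2968 × 79/21 = 11160 kmol/h.
Fuel reacted = 0.899 × 511 → ξ = 459.4 kmol/h.
Outlet (n = n₀ + ν ξ):
  C₂H₅OH: 511 − 1(459.4) = 51.61
  O₂: 2968 − 3(459.4) = 1590
  N₂: 11160 (inert)
  CO₂: 0 + 2(459.4) = 918.8
  H₂O: 0 + 3(459.4) = 1378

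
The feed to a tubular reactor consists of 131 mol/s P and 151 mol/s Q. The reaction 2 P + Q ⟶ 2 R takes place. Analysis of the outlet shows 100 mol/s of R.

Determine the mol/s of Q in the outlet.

For R: n = n₀ + 2ξ → 100 = 0 + 2ξ, giving ξ = 50 mol/s.
Outlet amounts (n = n₀ + ν ξ):
  P: 131 − 2(50) = 31
  Q: 151 − 1(50) = 101
  R: 0 + 2(50) = 100

101 mol/s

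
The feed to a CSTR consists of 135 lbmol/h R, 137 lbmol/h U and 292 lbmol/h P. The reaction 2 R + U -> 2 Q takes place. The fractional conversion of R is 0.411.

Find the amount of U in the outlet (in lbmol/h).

109 lbmol/h

R reacted = 0.411 × 135 = 55.48 lbmol/h; ν_R = −2, so ξ = 55.48/2 = 27.74 lbmol/h.
Outlet amounts (n = n₀ + ν ξ):
  R: 135 − 2(27.74) = 79.52
  U: 137 − 1(27.74) = 109.3
  Q: 0 + 2(27.74) = 55.48
  P: 292 (inert)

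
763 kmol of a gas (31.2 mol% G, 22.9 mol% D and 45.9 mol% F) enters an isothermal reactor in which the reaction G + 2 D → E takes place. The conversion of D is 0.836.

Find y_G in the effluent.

0.267

D reacted = 0.836 × 174.7 = 146.1 kmol; ν_D = −2, so ξ = 146.1/2 = 73.04 kmol.
Outlet amounts (n = n₀ + ν ξ):
  G: 238.1 − 1(73.04) = 165
  D: 174.7 − 2(73.04) = 28.66
  E: 0 + 1(73.04) = 73.04
  F: 350.2 (inert)
Total out = 616.9 kmol; y_G = 165 / 616.9 = 0.2675.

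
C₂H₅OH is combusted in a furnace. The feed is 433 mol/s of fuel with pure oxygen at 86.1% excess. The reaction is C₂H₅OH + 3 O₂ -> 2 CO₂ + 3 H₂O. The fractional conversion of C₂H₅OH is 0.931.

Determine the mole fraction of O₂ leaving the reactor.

0.371

Stoichiometric O₂ = 3 × 433 = 1299 mol/s; O₂ fed = 1299 × 1.861 = 2417 mol/s.
Fuel reacted = 0.931 × 433 → ξ = 403.1 mol/s.
Outlet (n = n₀ + ν ξ):
  C₂H₅OH: 433 − 1(403.1) = 29.88
  O₂: 2417 − 3(403.1) = 1208
  CO₂: 0 + 2(403.1) = 806.2
  H₂O: 0 + 3(403.1) = 1209
Total out = 3254 mol/s; y_O₂ = 1208 / 3254 = 0.3713.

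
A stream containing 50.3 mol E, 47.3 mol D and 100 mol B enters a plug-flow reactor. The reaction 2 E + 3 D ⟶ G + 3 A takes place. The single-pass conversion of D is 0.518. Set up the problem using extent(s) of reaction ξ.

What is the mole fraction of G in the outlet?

0.0431

D reacted = 0.518 × 47.3 = 24.5 mol; ν_D = −3, so ξ = 24.5/3 = 8.167 mol.
Outlet amounts (n = n₀ + ν ξ):
  E: 50.3 − 2(8.167) = 33.97
  D: 47.3 − 3(8.167) = 22.8
  G: 0 + 1(8.167) = 8.167
  A: 0 + 3(8.167) = 24.5
  B: 100 (inert)
Total out = 189.4 mol; y_G = 8.167 / 189.4 = 0.04311.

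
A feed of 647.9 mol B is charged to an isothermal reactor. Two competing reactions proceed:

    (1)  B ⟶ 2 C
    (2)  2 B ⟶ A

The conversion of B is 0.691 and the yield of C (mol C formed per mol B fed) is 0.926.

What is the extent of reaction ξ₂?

ξ₂ = 73.9 mol

Yield of C: 2ξ₁ / 647.9 = 0.926 → ξ₁ = 300 mol.
Conversion of B: 1ξ₁ + 2ξ₂ = 0.691 × 647.9 = 447.7 → ξ₂ = 73.86 mol.
Outlet amounts (n = n₀ + Σ ν·ξ):
  B: 647.9 − 1(300) − 2(73.86) = 200.2
  C: 0 + 2(300) = 600
  A: 0 + 1(73.86) = 73.86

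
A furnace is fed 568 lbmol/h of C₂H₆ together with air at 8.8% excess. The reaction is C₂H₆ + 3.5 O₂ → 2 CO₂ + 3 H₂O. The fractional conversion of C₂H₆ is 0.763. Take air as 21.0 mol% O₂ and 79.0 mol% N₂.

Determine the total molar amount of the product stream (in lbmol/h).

Stoichiometric O₂ = 3.5 × 568 = 1988 lbmol/h; O₂ fed = 1988 × 1.088 = 2163 lbmol/h.
N₂ fed = 2163 × 79/21 = 8137 lbmol/h.
Fuel reacted = 0.763 × 568 → ξ = 433.4 lbmol/h.
Outlet (n = n₀ + ν ξ):
  C₂H₆: 568 − 1(433.4) = 134.6
  O₂: 2163 − 3.5(433.4) = 646.1
  N₂: 8137 (inert)
  CO₂: 0 + 2(433.4) = 866.8
  H₂O: 0 + 3(433.4) = 1300
Total out = 134.6 + 646.1 + 8137 + 866.8 + 1300 = 11080 lbmol/h.

11100 lbmol/h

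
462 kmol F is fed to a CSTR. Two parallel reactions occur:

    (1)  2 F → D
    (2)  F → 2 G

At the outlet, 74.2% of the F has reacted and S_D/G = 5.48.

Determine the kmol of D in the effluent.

164 kmol

Conversion of F: F consumed = 0.742 × 462 = 342.8 kmol = 2ξ₁ + 1ξ₂.
Selectivity: 1ξ₁ / (2ξ₂) = 5.48 → ξ₁ = 10.96 ξ₂.
Substitute: (2·10.96 + 1) ξ₂ = 342.8 → ξ₂ = 14.96 kmol, ξ₁ = 163.9 kmol.
Outlet amounts (n = n₀ + Σ ν·ξ):
  F: 462 − 2(163.9) − 1(14.96) = 119.2
  D: 0 + 1(163.9) = 163.9
  G: 0 + 2(14.96) = 29.91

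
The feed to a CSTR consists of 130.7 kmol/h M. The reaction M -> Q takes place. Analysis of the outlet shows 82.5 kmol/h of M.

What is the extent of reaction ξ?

ξ = 48.2 kmol/h

For M: n = n₀ − 1ξ → 82.5 = 130.7 − 1ξ, giving ξ = 48.2 kmol/h.
Outlet amounts (n = n₀ + ν ξ):
  M: 130.7 − 1(48.2) = 82.5
  Q: 0 + 1(48.2) = 48.2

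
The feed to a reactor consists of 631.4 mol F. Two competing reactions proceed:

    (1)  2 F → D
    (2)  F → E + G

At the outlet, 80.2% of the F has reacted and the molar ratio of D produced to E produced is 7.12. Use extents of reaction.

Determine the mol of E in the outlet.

Conversion of F: F consumed = 0.802 × 631.4 = 506.4 mol = 2ξ₁ + 1ξ₂.
Selectivity: 1ξ₁ / (1ξ₂) = 7.12 → ξ₁ = 7.12 ξ₂.
Substitute: (2·7.12 + 1) ξ₂ = 506.4 → ξ₂ = 33.23 mol, ξ₁ = 236.6 mol.
Outlet amounts (n = n₀ + Σ ν·ξ):
  F: 631.4 − 2(236.6) − 1(33.23) = 125
  D: 0 + 1(236.6) = 236.6
  E: 0 + 1(33.23) = 33.23
  G: 0 + 1(33.23) = 33.23

33.2 mol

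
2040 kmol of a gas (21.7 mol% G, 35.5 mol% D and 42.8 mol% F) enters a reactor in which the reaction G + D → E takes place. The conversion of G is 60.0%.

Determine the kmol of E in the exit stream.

G reacted = 0.6 × 442.7 = 265.6 kmol; ν_G = −1, so ξ = 265.6/1 = 265.6 kmol.
Outlet amounts (n = n₀ + ν ξ):
  G: 442.7 − 1(265.6) = 177.1
  D: 724.2 − 1(265.6) = 458.6
  E: 0 + 1(265.6) = 265.6
  F: 873.1 (inert)

266 kmol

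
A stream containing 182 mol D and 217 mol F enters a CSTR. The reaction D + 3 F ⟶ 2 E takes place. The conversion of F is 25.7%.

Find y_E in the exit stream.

0.103

F reacted = 0.257 × 217 = 55.77 mol; ν_F = −3, so ξ = 55.77/3 = 18.59 mol.
Outlet amounts (n = n₀ + ν ξ):
  D: 182 − 1(18.59) = 163.4
  F: 217 − 3(18.59) = 161.2
  E: 0 + 2(18.59) = 37.18
Total out = 361.8 mol; y_E = 37.18 / 361.8 = 0.1028.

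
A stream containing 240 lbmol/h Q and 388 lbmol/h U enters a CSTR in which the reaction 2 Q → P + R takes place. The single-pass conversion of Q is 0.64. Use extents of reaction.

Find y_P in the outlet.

0.122

Q reacted = 0.64 × 240 = 153.6 lbmol/h; ν_Q = −2, so ξ = 153.6/2 = 76.8 lbmol/h.
Outlet amounts (n = n₀ + ν ξ):
  Q: 240 − 2(76.8) = 86.4
  P: 0 + 1(76.8) = 76.8
  R: 0 + 1(76.8) = 76.8
  U: 388 (inert)
Total out = 628 lbmol/h; y_P = 76.8 / 628 = 0.1223.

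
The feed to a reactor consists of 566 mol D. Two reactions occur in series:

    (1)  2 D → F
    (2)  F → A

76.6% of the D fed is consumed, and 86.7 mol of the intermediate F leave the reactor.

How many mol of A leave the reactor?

130 mol

Conversion of D: D consumed = 2ξ₁ = 0.766 × 566 → ξ₁ = 216.8 mol.
F balance: n_F = 0 + 1ξ₁ − 1ξ₂ = 86.7 → ξ₂ = (1·216.8 − 86.7)/1 = 130.1 mol.
Outlet amounts (n = n₀ + Σ ν·ξ):
  D: 566 − 2(216.8) = 132.4
  F: 0 + 1(216.8) − 1(130.1) = 86.7
  A: 0 + 1(130.1) = 130.1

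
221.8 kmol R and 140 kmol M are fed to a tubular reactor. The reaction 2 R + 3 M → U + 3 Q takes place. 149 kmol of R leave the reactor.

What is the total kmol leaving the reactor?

For R: n = n₀ − 2ξ → 149 = 221.8 − 2ξ, giving ξ = 36.4 kmol.
Outlet amounts (n = n₀ + ν ξ):
  R: 221.8 − 2(36.4) = 149
  M: 140 − 3(36.4) = 30.8
  U: 0 + 1(36.4) = 36.4
  Q: 0 + 3(36.4) = 109.2
Total out = 149 + 30.8 + 36.4 + 109.2 = 325.4 kmol.

325 kmol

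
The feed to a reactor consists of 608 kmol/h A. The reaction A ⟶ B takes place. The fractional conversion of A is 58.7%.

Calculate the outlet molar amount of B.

A reacted = 0.587 × 608 = 356.9 kmol/h; ν_A = −1, so ξ = 356.9/1 = 356.9 kmol/h.
Outlet amounts (n = n₀ + ν ξ):
  A: 608 − 1(356.9) = 251.1
  B: 0 + 1(356.9) = 356.9

357 kmol/h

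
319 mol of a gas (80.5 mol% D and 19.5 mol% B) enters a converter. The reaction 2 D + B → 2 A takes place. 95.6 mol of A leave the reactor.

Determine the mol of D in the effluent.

For A: n = n₀ + 2ξ → 95.6 = 0 + 2ξ, giving ξ = 47.8 mol.
Outlet amounts (n = n₀ + ν ξ):
  D: 256.8 − 2(47.8) = 161.2
  B: 62.2 − 1(47.8) = 14.41
  A: 0 + 2(47.8) = 95.6

161 mol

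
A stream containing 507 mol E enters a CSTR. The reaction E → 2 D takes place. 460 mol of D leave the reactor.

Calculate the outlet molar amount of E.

277 mol

For D: n = n₀ + 2ξ → 460 = 0 + 2ξ, giving ξ = 230 mol.
Outlet amounts (n = n₀ + ν ξ):
  E: 507 − 1(230) = 277
  D: 0 + 2(230) = 460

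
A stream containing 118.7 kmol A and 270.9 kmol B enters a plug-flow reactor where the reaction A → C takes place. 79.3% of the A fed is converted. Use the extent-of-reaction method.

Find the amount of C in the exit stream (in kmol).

94.1 kmol

A reacted = 0.793 × 118.7 = 94.13 kmol; ν_A = −1, so ξ = 94.13/1 = 94.13 kmol.
Outlet amounts (n = n₀ + ν ξ):
  A: 118.7 − 1(94.13) = 24.57
  C: 0 + 1(94.13) = 94.13
  B: 270.9 (inert)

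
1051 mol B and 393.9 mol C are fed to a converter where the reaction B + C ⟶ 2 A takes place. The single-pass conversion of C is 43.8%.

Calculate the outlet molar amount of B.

878 mol

C reacted = 0.438 × 393.9 = 172.5 mol; ν_C = −1, so ξ = 172.5/1 = 172.5 mol.
Outlet amounts (n = n₀ + ν ξ):
  B: 1051 − 1(172.5) = 878.5
  C: 393.9 − 1(172.5) = 221.4
  A: 0 + 2(172.5) = 345.1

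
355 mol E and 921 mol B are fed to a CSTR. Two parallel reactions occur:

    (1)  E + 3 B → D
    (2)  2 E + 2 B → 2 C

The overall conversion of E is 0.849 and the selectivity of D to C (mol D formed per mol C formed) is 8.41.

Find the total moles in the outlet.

Conversion of E: E consumed = 0.849 × 355 = 301.4 mol = 1ξ₁ + 2ξ₂.
Selectivity: 1ξ₁ / (2ξ₂) = 8.41 → ξ₁ = 16.82 ξ₂.
Substitute: (1·16.82 + 2) ξ₂ = 301.4 → ξ₂ = 16.01 mol, ξ₁ = 269.4 mol.
Outlet amounts (n = n₀ + Σ ν·ξ):
  E: 355 − 1(269.4) − 2(16.01) = 53.6
  B: 921 − 3(269.4) − 2(16.01) = 80.87
  D: 0 + 1(269.4) = 269.4
  C: 0 + 2(16.01) = 32.03
Total out = 53.6 + 80.87 + 269.4 + 32.03 = 435.9 mol.

436 mol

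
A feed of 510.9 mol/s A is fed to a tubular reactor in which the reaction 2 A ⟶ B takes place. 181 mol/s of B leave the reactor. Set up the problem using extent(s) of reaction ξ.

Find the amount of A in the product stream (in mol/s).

For B: n = n₀ + 1ξ → 181 = 0 + 1ξ, giving ξ = 181 mol/s.
Outlet amounts (n = n₀ + ν ξ):
  A: 510.9 − 2(181) = 148.9
  B: 0 + 1(181) = 181

149 mol/s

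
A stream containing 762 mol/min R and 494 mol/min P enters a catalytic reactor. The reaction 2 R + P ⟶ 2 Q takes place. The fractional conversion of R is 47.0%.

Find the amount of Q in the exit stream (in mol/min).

R reacted = 0.47 × 762 = 358.1 mol/min; ν_R = −2, so ξ = 358.1/2 = 179.1 mol/min.
Outlet amounts (n = n₀ + ν ξ):
  R: 762 − 2(179.1) = 403.9
  P: 494 − 1(179.1) = 314.9
  Q: 0 + 2(179.1) = 358.1

358 mol/min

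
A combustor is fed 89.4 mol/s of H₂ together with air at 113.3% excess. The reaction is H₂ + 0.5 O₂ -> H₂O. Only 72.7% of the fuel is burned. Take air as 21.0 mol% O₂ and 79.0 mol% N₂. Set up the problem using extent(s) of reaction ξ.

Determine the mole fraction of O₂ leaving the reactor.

Stoichiometric O₂ = 0.5 × 89.4 = 44.7 mol/s; O₂ fed = 44.7 × 2.133 = 95.35 mol/s.
N₂ fed = 95.35 × 79/21 = 358.7 mol/s.
Fuel reacted = 0.727 × 89.4 → ξ = 64.99 mol/s.
Outlet (n = n₀ + ν ξ):
  H₂: 89.4 − 1(64.99) = 24.41
  O₂: 95.35 − 0.5(64.99) = 62.85
  N₂: 358.7 (inert)
  H₂O: 0 + 1(64.99) = 64.99
Total out = 510.9 mol/s; y_O₂ = 62.85 / 510.9 = 0.123.

0.123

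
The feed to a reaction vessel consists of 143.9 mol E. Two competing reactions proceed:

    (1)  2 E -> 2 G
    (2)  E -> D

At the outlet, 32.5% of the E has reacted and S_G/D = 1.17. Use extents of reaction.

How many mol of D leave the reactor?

Conversion of E: E consumed = 0.325 × 143.9 = 46.77 mol = 2ξ₁ + 1ξ₂.
Selectivity: 2ξ₁ / (1ξ₂) = 1.17 → ξ₁ = 0.585 ξ₂.
Substitute: (2·0.585 + 1) ξ₂ = 46.77 → ξ₂ = 21.55 mol, ξ₁ = 12.61 mol.
Outlet amounts (n = n₀ + Σ ν·ξ):
  E: 143.9 − 2(12.61) − 1(21.55) = 97.13
  G: 0 + 2(12.61) = 25.22
  D: 0 + 1(21.55) = 21.55

21.6 mol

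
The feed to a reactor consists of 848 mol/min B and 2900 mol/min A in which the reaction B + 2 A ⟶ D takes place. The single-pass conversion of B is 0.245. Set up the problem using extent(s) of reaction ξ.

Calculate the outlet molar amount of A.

B reacted = 0.245 × 848 = 207.8 mol/min; ν_B = −1, so ξ = 207.8/1 = 207.8 mol/min.
Outlet amounts (n = n₀ + ν ξ):
  B: 848 − 1(207.8) = 640.2
  A: 2900 − 2(207.8) = 2484
  D: 0 + 1(207.8) = 207.8

2480 mol/min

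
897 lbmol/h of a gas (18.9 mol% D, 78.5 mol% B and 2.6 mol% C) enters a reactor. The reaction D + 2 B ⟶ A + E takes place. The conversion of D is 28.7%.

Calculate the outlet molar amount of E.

48.7 lbmol/h

D reacted = 0.287 × 169.5 = 48.66 lbmol/h; ν_D = −1, so ξ = 48.66/1 = 48.66 lbmol/h.
Outlet amounts (n = n₀ + ν ξ):
  D: 169.5 − 1(48.66) = 120.9
  B: 704.1 − 2(48.66) = 606.8
  A: 0 + 1(48.66) = 48.66
  E: 0 + 1(48.66) = 48.66
  C: 23.32 (inert)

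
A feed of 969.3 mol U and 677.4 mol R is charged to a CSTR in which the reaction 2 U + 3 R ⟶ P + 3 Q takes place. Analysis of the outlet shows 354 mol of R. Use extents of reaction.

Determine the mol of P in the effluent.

108 mol

For R: n = n₀ − 3ξ → 354 = 677.4 − 3ξ, giving ξ = 107.8 mol.
Outlet amounts (n = n₀ + ν ξ):
  U: 969.3 − 2(107.8) = 753.7
  R: 677.4 − 3(107.8) = 354
  P: 0 + 1(107.8) = 107.8
  Q: 0 + 3(107.8) = 323.4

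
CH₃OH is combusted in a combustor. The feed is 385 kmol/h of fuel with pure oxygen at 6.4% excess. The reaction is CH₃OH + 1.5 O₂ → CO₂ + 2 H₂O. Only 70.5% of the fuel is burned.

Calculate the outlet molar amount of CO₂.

Stoichiometric O₂ = 1.5 × 385 = 577.5 kmol/h; O₂ fed = 577.5 × 1.064 = 614.5 kmol/h.
Fuel reacted = 0.705 × 385 → ξ = 271.4 kmol/h.
Outlet (n = n₀ + ν ξ):
  CH₃OH: 385 − 1(271.4) = 113.6
  O₂: 614.5 − 1.5(271.4) = 207.3
  CO₂: 0 + 1(271.4) = 271.4
  H₂O: 0 + 2(271.4) = 542.9

271 kmol/h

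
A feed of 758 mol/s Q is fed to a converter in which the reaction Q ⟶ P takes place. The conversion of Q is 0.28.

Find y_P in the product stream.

Q reacted = 0.28 × 758 = 212.2 mol/s; ν_Q = −1, so ξ = 212.2/1 = 212.2 mol/s.
Outlet amounts (n = n₀ + ν ξ):
  Q: 758 − 1(212.2) = 545.8
  P: 0 + 1(212.2) = 212.2
Total out = 758 mol/s; y_P = 212.2 / 758 = 0.28.

0.28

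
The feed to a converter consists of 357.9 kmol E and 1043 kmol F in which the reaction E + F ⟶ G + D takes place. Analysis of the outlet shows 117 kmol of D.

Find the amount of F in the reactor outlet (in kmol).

For D: n = n₀ + 1ξ → 117 = 0 + 1ξ, giving ξ = 117 kmol.
Outlet amounts (n = n₀ + ν ξ):
  E: 357.9 − 1(117) = 240.9
  F: 1043 − 1(117) = 926
  G: 0 + 1(117) = 117
  D: 0 + 1(117) = 117

926 kmol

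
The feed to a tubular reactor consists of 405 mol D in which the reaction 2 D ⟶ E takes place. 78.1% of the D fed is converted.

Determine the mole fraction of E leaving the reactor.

D reacted = 0.781 × 405 = 316.3 mol; ν_D = −2, so ξ = 316.3/2 = 158.2 mol.
Outlet amounts (n = n₀ + ν ξ):
  D: 405 − 2(158.2) = 88.69
  E: 0 + 1(158.2) = 158.2
Total out = 246.8 mol; y_E = 158.2 / 246.8 = 0.6407.

0.641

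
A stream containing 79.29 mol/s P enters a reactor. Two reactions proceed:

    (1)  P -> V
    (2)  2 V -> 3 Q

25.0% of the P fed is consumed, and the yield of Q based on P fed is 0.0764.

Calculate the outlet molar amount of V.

Conversion of P: P consumed = 1ξ₁ = 0.25 × 79.29 → ξ₁ = 19.82 mol/s.
Yield of Q: 3ξ₂ / 79.29 = 0.0764 → ξ₂ = 2.019 mol/s.
Outlet amounts (n = n₀ + Σ ν·ξ):
  P: 79.29 − 1(19.82) = 59.47
  V: 0 + 1(19.82) − 2(2.019) = 15.78
  Q: 0 + 3(2.019) = 6.058

15.8 mol/s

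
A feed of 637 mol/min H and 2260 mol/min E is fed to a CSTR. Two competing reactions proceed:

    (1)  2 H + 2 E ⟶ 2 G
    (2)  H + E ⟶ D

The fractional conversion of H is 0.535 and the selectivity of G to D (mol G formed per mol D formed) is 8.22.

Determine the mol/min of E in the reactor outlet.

1920 mol/min

Conversion of H: H consumed = 0.535 × 637 = 340.8 mol/min = 2ξ₁ + 1ξ₂.
Selectivity: 2ξ₁ / (1ξ₂) = 8.22 → ξ₁ = 4.11 ξ₂.
Substitute: (2·4.11 + 1) ξ₂ = 340.8 → ξ₂ = 36.96 mol/min, ξ₁ = 151.9 mol/min.
Outlet amounts (n = n₀ + Σ ν·ξ):
  H: 637 − 2(151.9) − 1(36.96) = 296.2
  E: 2260 − 2(151.9) − 1(36.96) = 1919
  G: 0 + 2(151.9) = 303.8
  D: 0 + 1(36.96) = 36.96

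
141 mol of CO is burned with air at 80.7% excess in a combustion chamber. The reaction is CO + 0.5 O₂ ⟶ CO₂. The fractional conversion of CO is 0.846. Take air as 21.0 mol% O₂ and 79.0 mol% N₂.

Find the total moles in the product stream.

688 mol

Stoichiometric O₂ = 0.5 × 141 = 70.5 mol; O₂ fed = 70.5 × 1.807 = 127.4 mol.
N₂ fed = 127.4 × 79/21 = 479.2 mol.
Fuel reacted = 0.846 × 141 → ξ = 119.3 mol.
Outlet (n = n₀ + ν ξ):
  CO: 141 − 1(119.3) = 21.71
  O₂: 127.4 − 0.5(119.3) = 67.75
  N₂: 479.2 (inert)
  CO₂: 0 + 1(119.3) = 119.3
Total out = 21.71 + 67.75 + 479.2 + 119.3 = 688 mol.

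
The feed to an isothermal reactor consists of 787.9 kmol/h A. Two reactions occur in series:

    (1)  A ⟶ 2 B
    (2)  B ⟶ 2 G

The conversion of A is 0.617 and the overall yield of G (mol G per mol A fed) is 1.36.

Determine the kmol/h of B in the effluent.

436 kmol/h

Conversion of A: A consumed = 1ξ₁ = 0.617 × 787.9 → ξ₁ = 486.1 kmol/h.
Yield of G: 2ξ₂ / 787.9 = 1.36 → ξ₂ = 535.8 kmol/h.
Outlet amounts (n = n₀ + Σ ν·ξ):
  A: 787.9 − 1(486.1) = 301.8
  B: 0 + 2(486.1) − 1(535.8) = 436.5
  G: 0 + 2(535.8) = 1072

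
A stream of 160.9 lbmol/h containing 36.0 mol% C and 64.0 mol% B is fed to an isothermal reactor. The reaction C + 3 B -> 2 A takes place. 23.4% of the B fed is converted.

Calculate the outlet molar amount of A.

B reacted = 0.234 × 103 = 24.1 lbmol/h; ν_B = −3, so ξ = 24.1/3 = 8.032 lbmol/h.
Outlet amounts (n = n₀ + ν ξ):
  C: 57.92 − 1(8.032) = 49.89
  B: 103 − 3(8.032) = 78.88
  A: 0 + 2(8.032) = 16.06

16.1 lbmol/h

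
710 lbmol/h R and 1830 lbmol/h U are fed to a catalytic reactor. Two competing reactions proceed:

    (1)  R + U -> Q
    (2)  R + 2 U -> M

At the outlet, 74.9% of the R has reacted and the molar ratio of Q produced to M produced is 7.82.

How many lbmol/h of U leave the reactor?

1240 lbmol/h

Conversion of R: R consumed = 0.749 × 710 = 531.8 lbmol/h = 1ξ₁ + 1ξ₂.
Selectivity: 1ξ₁ / (1ξ₂) = 7.82 → ξ₁ = 7.82 ξ₂.
Substitute: (1·7.82 + 1) ξ₂ = 531.8 → ξ₂ = 60.29 lbmol/h, ξ₁ = 471.5 lbmol/h.
Outlet amounts (n = n₀ + Σ ν·ξ):
  R: 710 − 1(471.5) − 1(60.29) = 178.2
  U: 1830 − 1(471.5) − 2(60.29) = 1238
  Q: 0 + 1(471.5) = 471.5
  M: 0 + 1(60.29) = 60.29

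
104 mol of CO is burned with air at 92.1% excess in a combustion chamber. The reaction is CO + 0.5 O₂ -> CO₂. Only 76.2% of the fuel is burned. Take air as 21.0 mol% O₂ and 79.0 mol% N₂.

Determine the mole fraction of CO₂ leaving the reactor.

0.147

Stoichiometric O₂ = 0.5 × 104 = 52 mol; O₂ fed = 52 × 1.921 = 99.89 mol.
N₂ fed = 99.89 × 79/21 = 375.8 mol.
Fuel reacted = 0.762 × 104 → ξ = 79.25 mol.
Outlet (n = n₀ + ν ξ):
  CO: 104 − 1(79.25) = 24.75
  O₂: 99.89 − 0.5(79.25) = 60.27
  N₂: 375.8 (inert)
  CO₂: 0 + 1(79.25) = 79.25
Total out = 540.1 mol; y_CO₂ = 79.25 / 540.1 = 0.1467.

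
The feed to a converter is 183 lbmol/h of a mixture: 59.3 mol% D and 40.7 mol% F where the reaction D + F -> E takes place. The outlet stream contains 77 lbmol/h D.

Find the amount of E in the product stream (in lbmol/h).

For D: n = n₀ − 1ξ → 77 = 108.5 − 1ξ, giving ξ = 31.52 lbmol/h.
Outlet amounts (n = n₀ + ν ξ):
  D: 108.5 − 1(31.52) = 77
  F: 74.48 − 1(31.52) = 42.96
  E: 0 + 1(31.52) = 31.52

31.5 lbmol/h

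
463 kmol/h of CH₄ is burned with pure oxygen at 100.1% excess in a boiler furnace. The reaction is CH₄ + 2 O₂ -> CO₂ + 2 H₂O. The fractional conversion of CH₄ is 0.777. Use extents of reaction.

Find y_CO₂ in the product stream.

0.155

Stoichiometric O₂ = 2 × 463 = 926 kmol/h; O₂ fed = 926 × 2.001 = 1853 kmol/h.
Fuel reacted = 0.777 × 463 → ξ = 359.8 kmol/h.
Outlet (n = n₀ + ν ξ):
  CH₄: 463 − 1(359.8) = 103.2
  O₂: 1853 − 2(359.8) = 1133
  CO₂: 0 + 1(359.8) = 359.8
  H₂O: 0 + 2(359.8) = 719.5
Total out = 2316 kmol/h; y_CO₂ = 359.8 / 2316 = 0.1553.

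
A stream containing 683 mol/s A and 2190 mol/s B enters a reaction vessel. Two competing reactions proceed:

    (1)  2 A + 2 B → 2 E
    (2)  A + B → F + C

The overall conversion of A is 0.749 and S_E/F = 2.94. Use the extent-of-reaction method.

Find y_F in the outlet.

0.0521

Conversion of A: A consumed = 0.749 × 683 = 511.6 mol/s = 2ξ₁ + 1ξ₂.
Selectivity: 2ξ₁ / (1ξ₂) = 2.94 → ξ₁ = 1.47 ξ₂.
Substitute: (2·1.47 + 1) ξ₂ = 511.6 → ξ₂ = 129.8 mol/s, ξ₁ = 190.9 mol/s.
Outlet amounts (n = n₀ + Σ ν·ξ):
  A: 683 − 2(190.9) − 1(129.8) = 171.4
  B: 2190 − 2(190.9) − 1(129.8) = 1678
  E: 0 + 2(190.9) = 381.7
  F: 0 + 1(129.8) = 129.8
  C: 0 + 1(129.8) = 129.8
Total out = 2491 mol/s; y_F = 129.8 / 2491 = 0.05212.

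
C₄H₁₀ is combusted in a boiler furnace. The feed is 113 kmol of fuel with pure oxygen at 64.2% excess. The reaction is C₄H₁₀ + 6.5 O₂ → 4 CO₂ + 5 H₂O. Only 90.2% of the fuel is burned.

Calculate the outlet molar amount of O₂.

544 kmol

Stoichiometric O₂ = 6.5 × 113 = 734.5 kmol; O₂ fed = 734.5 × 1.642 = 1206 kmol.
Fuel reacted = 0.902 × 113 → ξ = 101.9 kmol.
Outlet (n = n₀ + ν ξ):
  C₄H₁₀: 113 − 1(101.9) = 11.07
  O₂: 1206 − 6.5(101.9) = 543.5
  CO₂: 0 + 4(101.9) = 407.7
  H₂O: 0 + 5(101.9) = 509.6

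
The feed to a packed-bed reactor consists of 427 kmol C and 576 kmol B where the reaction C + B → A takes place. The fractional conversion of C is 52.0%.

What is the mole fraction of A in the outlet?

0.284

C reacted = 0.52 × 427 = 222 kmol; ν_C = −1, so ξ = 222/1 = 222 kmol.
Outlet amounts (n = n₀ + ν ξ):
  C: 427 − 1(222) = 205
  B: 576 − 1(222) = 354
  A: 0 + 1(222) = 222
Total out = 781 kmol; y_A = 222 / 781 = 0.2843.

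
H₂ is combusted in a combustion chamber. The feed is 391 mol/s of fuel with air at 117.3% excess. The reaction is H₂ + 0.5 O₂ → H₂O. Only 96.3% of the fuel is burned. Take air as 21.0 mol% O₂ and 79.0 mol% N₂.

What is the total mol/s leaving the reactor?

Stoichiometric O₂ = 0.5 × 391 = 195.5 mol/s; O₂ fed = 195.5 × 2.173 = 424.8 mol/s.
N₂ fed = 424.8 × 79/21 = 1598 mol/s.
Fuel reacted = 0.963 × 391 → ξ = 376.5 mol/s.
Outlet (n = n₀ + ν ξ):
  H₂: 391 − 1(376.5) = 14.47
  O₂: 424.8 − 0.5(376.5) = 236.6
  N₂: 1598 (inert)
  H₂O: 0 + 1(376.5) = 376.5
Total out = 14.47 + 236.6 + 1598 + 376.5 = 2226 mol/s.

2230 mol/s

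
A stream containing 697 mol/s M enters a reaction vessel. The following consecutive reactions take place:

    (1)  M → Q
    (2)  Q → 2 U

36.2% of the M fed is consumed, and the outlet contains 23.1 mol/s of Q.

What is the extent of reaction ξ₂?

ξ₂ = 229 mol/s

Conversion of M: M consumed = 1ξ₁ = 0.362 × 697 → ξ₁ = 252.3 mol/s.
Q balance: n_Q = 0 + 1ξ₁ − 1ξ₂ = 23.1 → ξ₂ = (1·252.3 − 23.1)/1 = 229.2 mol/s.
Outlet amounts (n = n₀ + Σ ν·ξ):
  M: 697 − 1(252.3) = 444.7
  Q: 0 + 1(252.3) − 1(229.2) = 23.1
  U: 0 + 2(229.2) = 458.4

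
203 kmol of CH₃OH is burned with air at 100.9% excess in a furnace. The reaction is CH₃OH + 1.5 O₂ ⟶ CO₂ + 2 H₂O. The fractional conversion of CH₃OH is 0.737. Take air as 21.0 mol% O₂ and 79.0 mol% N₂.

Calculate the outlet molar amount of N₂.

2300 kmol

Stoichiometric O₂ = 1.5 × 203 = 304.5 kmol; O₂ fed = 304.5 × 2.009 = 611.7 kmol.
N₂ fed = 611.7 × 79/21 = 2301 kmol.
Fuel reacted = 0.737 × 203 → ξ = 149.6 kmol.
Outlet (n = n₀ + ν ξ):
  CH₃OH: 203 − 1(149.6) = 53.39
  O₂: 611.7 − 1.5(149.6) = 387.3
  N₂: 2301 (inert)
  CO₂: 0 + 1(149.6) = 149.6
  H₂O: 0 + 2(149.6) = 299.2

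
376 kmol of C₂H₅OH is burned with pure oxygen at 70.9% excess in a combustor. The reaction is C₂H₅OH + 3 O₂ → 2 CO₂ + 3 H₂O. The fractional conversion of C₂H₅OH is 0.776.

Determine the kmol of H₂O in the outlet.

875 kmol

Stoichiometric O₂ = 3 × 376 = 1128 kmol; O₂ fed = 1128 × 1.709 = 1928 kmol.
Fuel reacted = 0.776 × 376 → ξ = 291.8 kmol.
Outlet (n = n₀ + ν ξ):
  C₂H₅OH: 376 − 1(291.8) = 84.22
  O₂: 1928 − 3(291.8) = 1052
  CO₂: 0 + 2(291.8) = 583.6
  H₂O: 0 + 3(291.8) = 875.3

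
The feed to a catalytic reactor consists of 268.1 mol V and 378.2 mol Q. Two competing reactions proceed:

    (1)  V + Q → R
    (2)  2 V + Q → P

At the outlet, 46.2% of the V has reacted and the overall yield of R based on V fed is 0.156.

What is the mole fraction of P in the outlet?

Yield of R: 1ξ₁ / 268.1 = 0.156 → ξ₁ = 41.82 mol.
Conversion of V: 1ξ₁ + 2ξ₂ = 0.462 × 268.1 = 123.9 → ξ₂ = 41.02 mol.
Outlet amounts (n = n₀ + Σ ν·ξ):
  V: 268.1 − 1(41.82) − 2(41.02) = 144.2
  Q: 378.2 − 1(41.82) − 1(41.02) = 295.4
  R: 0 + 1(41.82) = 41.82
  P: 0 + 1(41.02) = 41.02
Total out = 522.4 mol; y_P = 41.02 / 522.4 = 0.07852.

0.0785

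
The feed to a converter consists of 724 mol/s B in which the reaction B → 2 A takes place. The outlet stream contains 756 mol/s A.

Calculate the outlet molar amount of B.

For A: n = n₀ + 2ξ → 756 = 0 + 2ξ, giving ξ = 378 mol/s.
Outlet amounts (n = n₀ + ν ξ):
  B: 724 − 1(378) = 346
  A: 0 + 2(378) = 756

346 mol/s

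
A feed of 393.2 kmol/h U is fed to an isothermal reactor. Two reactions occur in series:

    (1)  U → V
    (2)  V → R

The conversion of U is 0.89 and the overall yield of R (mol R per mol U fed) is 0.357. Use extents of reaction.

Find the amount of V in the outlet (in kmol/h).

210 kmol/h

Conversion of U: U consumed = 1ξ₁ = 0.89 × 393.2 → ξ₁ = 349.9 kmol/h.
Yield of R: 1ξ₂ / 393.2 = 0.357 → ξ₂ = 140.4 kmol/h.
Outlet amounts (n = n₀ + Σ ν·ξ):
  U: 393.2 − 1(349.9) = 43.25
  V: 0 + 1(349.9) − 1(140.4) = 209.6
  R: 0 + 1(140.4) = 140.4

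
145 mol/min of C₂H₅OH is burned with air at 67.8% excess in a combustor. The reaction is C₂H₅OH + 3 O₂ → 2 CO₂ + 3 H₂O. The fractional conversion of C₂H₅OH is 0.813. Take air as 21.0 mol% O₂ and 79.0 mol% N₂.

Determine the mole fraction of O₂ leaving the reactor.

Stoichiometric O₂ = 3 × 145 = 435 mol/min; O₂ fed = 435 × 1.678 = 729.9 mol/min.
N₂ fed = 729.9 × 79/21 = 2746 mol/min.
Fuel reacted = 0.813 × 145 → ξ = 117.9 mol/min.
Outlet (n = n₀ + ν ξ):
  C₂H₅OH: 145 − 1(117.9) = 27.12
  O₂: 729.9 − 3(117.9) = 376.3
  N₂: 2746 (inert)
  CO₂: 0 + 2(117.9) = 235.8
  H₂O: 0 + 3(117.9) = 353.7
Total out = 3739 mol/min; y_O₂ = 376.3 / 3739 = 0.1006.

0.101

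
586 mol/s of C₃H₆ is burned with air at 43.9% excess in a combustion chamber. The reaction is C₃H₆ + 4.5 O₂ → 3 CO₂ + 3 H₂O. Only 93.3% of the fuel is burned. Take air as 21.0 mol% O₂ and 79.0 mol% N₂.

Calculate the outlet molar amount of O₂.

Stoichiometric O₂ = 4.5 × 586 = 2637 mol/s; O₂ fed = 2637 × 1.439 = 3795 mol/s.
N₂ fed = 3795 × 79/21 = 14280 mol/s.
Fuel reacted = 0.933 × 586 → ξ = 546.7 mol/s.
Outlet (n = n₀ + ν ξ):
  C₃H₆: 586 − 1(546.7) = 39.26
  O₂: 3795 − 4.5(546.7) = 1334
  N₂: 14280 (inert)
  CO₂: 0 + 3(546.7) = 1640
  H₂O: 0 + 3(546.7) = 1640

1330 mol/s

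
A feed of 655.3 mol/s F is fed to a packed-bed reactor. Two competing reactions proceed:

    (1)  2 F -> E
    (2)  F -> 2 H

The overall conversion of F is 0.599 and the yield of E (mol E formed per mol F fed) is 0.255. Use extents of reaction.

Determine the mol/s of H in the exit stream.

Yield of E: 1ξ₁ / 655.3 = 0.255 → ξ₁ = 167.1 mol/s.
Conversion of F: 2ξ₁ + 1ξ₂ = 0.599 × 655.3 = 392.5 → ξ₂ = 58.32 mol/s.
Outlet amounts (n = n₀ + Σ ν·ξ):
  F: 655.3 − 2(167.1) − 1(58.32) = 262.8
  E: 0 + 1(167.1) = 167.1
  H: 0 + 2(58.32) = 116.6

117 mol/s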